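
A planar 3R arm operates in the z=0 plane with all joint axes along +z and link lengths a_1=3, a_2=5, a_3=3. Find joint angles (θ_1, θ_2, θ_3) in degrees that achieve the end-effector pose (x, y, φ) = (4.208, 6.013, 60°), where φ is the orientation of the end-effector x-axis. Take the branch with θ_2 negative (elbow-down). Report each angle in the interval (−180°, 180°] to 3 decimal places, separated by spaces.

wrist centre = target − a_3·(cos φ, sin φ) = (2.7080, 3.4149)
cos θ_2 = (18.9950−3²−5²)/(2·3·5) = -0.5002; θ_2 = -120.0111° (elbow-down)
β = atan2(3.4149,2.7080) = 51.5859°; ψ = atan2(-4.3296,0.4992) = -83.4234°
θ_1 = β − ψ = 135.0094°
θ_3 = φ − θ_1 − θ_2 = 45.0017° (wrapped to (-180°,180°])

135.009 -120.011 45.002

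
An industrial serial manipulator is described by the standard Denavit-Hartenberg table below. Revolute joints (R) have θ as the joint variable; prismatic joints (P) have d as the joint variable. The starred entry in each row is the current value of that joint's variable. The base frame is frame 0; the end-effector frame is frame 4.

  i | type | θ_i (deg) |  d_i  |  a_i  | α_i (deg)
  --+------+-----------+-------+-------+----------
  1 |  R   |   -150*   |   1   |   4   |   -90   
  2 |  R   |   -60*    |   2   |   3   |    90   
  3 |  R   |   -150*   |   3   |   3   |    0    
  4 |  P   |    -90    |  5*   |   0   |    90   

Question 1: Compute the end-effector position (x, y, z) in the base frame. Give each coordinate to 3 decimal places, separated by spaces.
after link 1: o_1 = (-3.4641, -2.0000, 1.0000)
after link 2: o_2 = (-3.7631, -4.4821, 3.5981)
after link 3: o_3 = (-1.1381, -1.2345, 2.8481)
after link 4: o_4 = (2.6119, 0.9306, 5.3481)

2.612 0.931 5.348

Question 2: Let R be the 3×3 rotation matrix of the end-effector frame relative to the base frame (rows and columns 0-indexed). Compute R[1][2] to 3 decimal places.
End-effector z-axis (col 2 of R) = (-0.1250,-0.6495,0.7500)
R[1][2] = -0.6495

-0.650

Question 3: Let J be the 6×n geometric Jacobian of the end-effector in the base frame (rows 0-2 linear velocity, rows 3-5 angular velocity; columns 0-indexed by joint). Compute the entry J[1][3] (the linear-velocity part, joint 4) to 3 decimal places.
prismatic axis z_3 = (0.7500,0.4330,0.5000)
J_v[:, 3] = z_3; J_ω[:, 3] = (0,0,0)
entry J[1][3] = 0.4330

0.433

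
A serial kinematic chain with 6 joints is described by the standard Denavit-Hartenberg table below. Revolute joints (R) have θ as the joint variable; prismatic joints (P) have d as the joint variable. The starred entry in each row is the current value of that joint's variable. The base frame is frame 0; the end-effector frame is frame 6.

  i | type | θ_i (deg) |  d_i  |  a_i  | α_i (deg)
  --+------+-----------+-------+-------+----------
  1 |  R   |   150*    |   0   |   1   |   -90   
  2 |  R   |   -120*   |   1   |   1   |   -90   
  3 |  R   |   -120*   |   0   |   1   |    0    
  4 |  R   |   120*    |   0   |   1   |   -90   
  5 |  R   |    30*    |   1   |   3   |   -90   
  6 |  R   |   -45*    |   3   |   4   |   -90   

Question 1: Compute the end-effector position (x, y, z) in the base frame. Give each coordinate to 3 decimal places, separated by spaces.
6.435 -1.449 1.615

after link 1: o_1 = (-0.8660, 0.5000, 0.0000)
after link 2: o_2 = (-0.9330, -0.6160, 0.8660)
after link 3: o_3 = (-1.5825, -1.2410, 0.4330)
after link 4: o_4 = (-1.1495, -1.4910, 1.2990)
after link 5: o_5 = (1.6005, -1.9240, 2.7990)
after link 6: o_6 = (6.4351, -1.4493, 1.6152)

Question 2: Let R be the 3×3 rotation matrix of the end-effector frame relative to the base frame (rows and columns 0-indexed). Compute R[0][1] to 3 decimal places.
End-effector y-axis (col 1 of R) = (-0.4330,0.2500,0.8660)
R[0][1] = -0.4330

-0.433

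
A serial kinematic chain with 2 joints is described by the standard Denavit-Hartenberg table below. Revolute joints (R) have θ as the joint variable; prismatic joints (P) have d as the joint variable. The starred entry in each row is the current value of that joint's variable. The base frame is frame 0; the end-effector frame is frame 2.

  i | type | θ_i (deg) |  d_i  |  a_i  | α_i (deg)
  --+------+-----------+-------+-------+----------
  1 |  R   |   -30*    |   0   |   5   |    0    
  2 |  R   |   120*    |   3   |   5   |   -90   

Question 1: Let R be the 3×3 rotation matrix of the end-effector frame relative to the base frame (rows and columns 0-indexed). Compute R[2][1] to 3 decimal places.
End-effector y-axis (col 1 of R) = (-0.0000,0.0000,-1.0000)
R[2][1] = -1.0000

-1.000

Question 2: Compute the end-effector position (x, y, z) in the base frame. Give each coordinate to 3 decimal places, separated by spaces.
4.330 2.500 3.000

after link 1: o_1 = (4.3301, -2.5000, 0.0000)
after link 2: o_2 = (4.3301, 2.5000, 3.0000)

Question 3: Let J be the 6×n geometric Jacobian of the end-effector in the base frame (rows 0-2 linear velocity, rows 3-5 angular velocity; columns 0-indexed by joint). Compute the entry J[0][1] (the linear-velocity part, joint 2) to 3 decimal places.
-5.000

axis z_1 = (0.0000,0.0000,1.0000); lever o_n−o_1 = (0.0000,5.0000,3.0000)
cross product → J_v[:, 1] = (-5.0000,0.0000,0.0000)
J_ω[:, 1] = z_1
entry J[0][1] = -5.0000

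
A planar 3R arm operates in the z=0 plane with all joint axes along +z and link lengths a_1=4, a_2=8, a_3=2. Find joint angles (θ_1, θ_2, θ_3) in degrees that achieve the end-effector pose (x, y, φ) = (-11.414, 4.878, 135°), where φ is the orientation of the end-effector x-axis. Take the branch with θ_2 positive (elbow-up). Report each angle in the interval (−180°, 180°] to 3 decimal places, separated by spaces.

119.996 60.007 -45.003

wrist centre = target − a_3·(cos φ, sin φ) = (-9.9998, 3.4638)
cos θ_2 = (111.9935−4²−8²)/(2·4·8) = 0.4999; θ_2 = 60.0067° (elbow-up)
β = atan2(3.4638,-9.9998) = 160.8946°; ψ = atan2(6.9287,7.9992) = 40.8982°
θ_1 = β − ψ = 119.9965°
θ_3 = φ − θ_1 − θ_2 = -45.0031° (wrapped to (-180°,180°])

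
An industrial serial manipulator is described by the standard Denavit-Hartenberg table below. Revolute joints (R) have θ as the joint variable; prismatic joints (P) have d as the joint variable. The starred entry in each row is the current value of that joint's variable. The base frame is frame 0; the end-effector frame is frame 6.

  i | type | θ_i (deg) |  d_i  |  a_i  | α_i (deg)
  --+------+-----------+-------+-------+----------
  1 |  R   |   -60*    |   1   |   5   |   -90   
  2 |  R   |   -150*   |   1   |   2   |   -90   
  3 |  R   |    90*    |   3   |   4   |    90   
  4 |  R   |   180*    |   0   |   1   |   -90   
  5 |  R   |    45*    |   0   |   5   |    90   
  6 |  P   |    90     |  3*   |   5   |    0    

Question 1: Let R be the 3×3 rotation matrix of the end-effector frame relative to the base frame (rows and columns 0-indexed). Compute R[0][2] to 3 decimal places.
End-effector z-axis (col 2 of R) = (0.3062,0.8839,0.3536)
R[0][2] = 0.3062

0.306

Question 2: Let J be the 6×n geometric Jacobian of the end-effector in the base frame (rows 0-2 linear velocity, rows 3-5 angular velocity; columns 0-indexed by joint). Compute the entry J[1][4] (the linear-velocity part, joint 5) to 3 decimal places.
axis z_4 = (-0.2500,0.4330,-0.8660); lever o_n−o_4 = (4.2614,3.9328,-5.0372)
cross product → J_v[:, 4] = (1.2247,-4.9497,-2.8284)
J_ω[:, 4] = z_4
entry J[1][4] = -4.9497

-4.950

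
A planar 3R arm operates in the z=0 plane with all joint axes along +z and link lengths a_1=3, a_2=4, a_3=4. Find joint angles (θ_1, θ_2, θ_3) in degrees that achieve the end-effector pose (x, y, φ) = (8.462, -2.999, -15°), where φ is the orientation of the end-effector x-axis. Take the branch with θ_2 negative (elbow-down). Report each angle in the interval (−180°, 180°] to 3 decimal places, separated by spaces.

30.004 -89.999 44.995

wrist centre = target − a_3·(cos φ, sin φ) = (4.5983, -1.9637)
cos θ_2 = (25.0005−3²−4²)/(2·3·4) = 0.0000; θ_2 = -89.9987° (elbow-down)
β = atan2(-1.9637,4.5983) = -23.1251°; ψ = atan2(-4.0000,3.0001) = -53.1293°
θ_1 = β − ψ = 30.0041°
θ_3 = φ − θ_1 − θ_2 = 44.9946° (wrapped to (-180°,180°])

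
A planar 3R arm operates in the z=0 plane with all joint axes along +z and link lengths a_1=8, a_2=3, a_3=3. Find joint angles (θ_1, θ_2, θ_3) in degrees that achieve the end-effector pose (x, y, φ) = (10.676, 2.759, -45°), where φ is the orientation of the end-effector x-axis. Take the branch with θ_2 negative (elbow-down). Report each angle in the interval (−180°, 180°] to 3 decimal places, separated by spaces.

44.999 -60.000 -30.000

wrist centre = target − a_3·(cos φ, sin φ) = (8.5547, 4.8803)
cos θ_2 = (97.0001−8²−3²)/(2·8·3) = 0.5000; θ_2 = -59.9999° (elbow-down)
β = atan2(4.8803,8.5547) = 29.7041°; ψ = atan2(-2.5981,9.5000) = -15.2953°
θ_1 = β − ψ = 44.9995°
θ_3 = φ − θ_1 − θ_2 = -29.9996° (wrapped to (-180°,180°])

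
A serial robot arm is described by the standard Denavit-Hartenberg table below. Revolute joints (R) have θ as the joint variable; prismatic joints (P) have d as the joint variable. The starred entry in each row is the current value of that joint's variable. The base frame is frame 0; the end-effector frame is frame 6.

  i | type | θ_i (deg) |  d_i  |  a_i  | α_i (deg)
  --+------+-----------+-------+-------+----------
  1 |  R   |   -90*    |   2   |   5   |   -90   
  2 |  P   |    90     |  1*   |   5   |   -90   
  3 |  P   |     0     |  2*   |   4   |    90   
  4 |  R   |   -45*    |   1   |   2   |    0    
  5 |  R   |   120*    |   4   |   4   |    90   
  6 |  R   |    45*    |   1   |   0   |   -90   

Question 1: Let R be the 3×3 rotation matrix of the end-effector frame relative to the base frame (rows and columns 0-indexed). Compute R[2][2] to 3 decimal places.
0.183

End-effector z-axis (col 2 of R) = (0.7071,-0.6830,0.1830)
R[2][2] = 0.1830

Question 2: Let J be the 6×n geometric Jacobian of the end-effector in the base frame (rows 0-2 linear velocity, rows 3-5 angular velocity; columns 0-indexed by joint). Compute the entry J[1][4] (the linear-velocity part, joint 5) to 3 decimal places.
2.001

axis z_4 = (1.0000,0.0000,0.0000); lever o_n−o_4 = (4.0000,3.6049,-2.0012)
cross product → J_v[:, 4] = (-0.0000,2.0012,3.6049)
J_ω[:, 4] = z_4
entry J[1][4] = 2.0012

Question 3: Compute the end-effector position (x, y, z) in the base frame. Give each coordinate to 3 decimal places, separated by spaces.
6.000 -0.809 -10.415

after link 1: o_1 = (0.0000, -5.0000, 2.0000)
after link 2: o_2 = (1.0000, -5.0000, -3.0000)
after link 3: o_3 = (1.0000, -3.0000, -7.0000)
after link 4: o_4 = (2.0000, -4.4142, -8.4142)
after link 5: o_5 = (6.0000, -0.5505, -9.4495)
after link 6: o_6 = (6.0000, -0.8093, -10.4154)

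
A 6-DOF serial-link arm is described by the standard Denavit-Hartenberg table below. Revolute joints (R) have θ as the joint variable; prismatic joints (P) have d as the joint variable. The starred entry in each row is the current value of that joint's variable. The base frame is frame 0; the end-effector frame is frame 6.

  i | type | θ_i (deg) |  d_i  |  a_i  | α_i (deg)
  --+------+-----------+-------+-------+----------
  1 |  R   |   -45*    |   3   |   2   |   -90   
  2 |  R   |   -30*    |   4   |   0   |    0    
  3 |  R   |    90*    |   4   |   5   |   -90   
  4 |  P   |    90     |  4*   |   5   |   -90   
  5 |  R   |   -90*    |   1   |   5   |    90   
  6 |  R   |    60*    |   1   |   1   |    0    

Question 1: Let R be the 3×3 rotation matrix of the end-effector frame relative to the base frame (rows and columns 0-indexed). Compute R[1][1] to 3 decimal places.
-0.354

End-effector y-axis (col 1 of R) = (0.3536,-0.3536,0.8660)
R[1][1] = -0.3536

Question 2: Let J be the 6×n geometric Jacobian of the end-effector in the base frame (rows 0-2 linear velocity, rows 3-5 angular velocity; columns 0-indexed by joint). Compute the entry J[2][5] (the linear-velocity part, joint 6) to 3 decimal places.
axis z_5 = (0.7071,0.7071,0.0000); lever o_n−o_5 = (0.0947,1.3195,0.5000)
cross product → J_v[:, 5] = (0.3536,-0.3536,0.8660)
J_ω[:, 5] = z_5
entry J[2][5] = 0.8660

0.866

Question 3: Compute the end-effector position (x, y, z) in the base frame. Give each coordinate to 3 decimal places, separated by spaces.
-0.467 6.124 -4.464

after link 1: o_1 = (1.4142, -1.4142, 3.0000)
after link 2: o_2 = (4.2426, 1.4142, 3.0000)
after link 3: o_3 = (8.8388, 2.4749, -1.3301)
after link 4: o_4 = (2.8538, 1.3888, -3.3301)
after link 5: o_5 = (-0.5616, 4.8042, -4.9641)
after link 6: o_6 = (-0.4669, 6.1237, -4.4641)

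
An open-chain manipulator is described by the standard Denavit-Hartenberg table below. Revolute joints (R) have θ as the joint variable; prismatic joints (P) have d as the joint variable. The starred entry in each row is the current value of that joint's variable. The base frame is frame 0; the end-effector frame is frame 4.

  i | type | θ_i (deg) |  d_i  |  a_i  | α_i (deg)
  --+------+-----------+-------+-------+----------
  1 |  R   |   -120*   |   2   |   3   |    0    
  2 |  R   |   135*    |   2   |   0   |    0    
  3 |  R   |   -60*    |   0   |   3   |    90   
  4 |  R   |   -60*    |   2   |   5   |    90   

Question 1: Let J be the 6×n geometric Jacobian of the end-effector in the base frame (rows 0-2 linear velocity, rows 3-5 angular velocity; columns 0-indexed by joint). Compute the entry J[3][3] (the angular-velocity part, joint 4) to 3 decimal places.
axis z_3 = (-0.7071,-0.7071,0.0000); lever o_n−o_3 = (0.3536,-3.1820,-4.3301)
cross product → J_v[:, 3] = (3.0619,-3.0619,2.5000)
J_ω[:, 3] = z_3
entry J[3][3] = -0.7071

-0.707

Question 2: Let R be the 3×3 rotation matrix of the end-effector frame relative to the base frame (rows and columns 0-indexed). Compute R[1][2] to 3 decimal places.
0.612

End-effector z-axis (col 2 of R) = (-0.6124,0.6124,-0.5000)
R[1][2] = 0.6124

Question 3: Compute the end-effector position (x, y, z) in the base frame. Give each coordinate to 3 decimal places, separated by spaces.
after link 1: o_1 = (-1.5000, -2.5981, 2.0000)
after link 2: o_2 = (-1.5000, -2.5981, 4.0000)
after link 3: o_3 = (0.6213, -4.7194, 4.0000)
after link 4: o_4 = (0.9749, -7.9014, -0.3301)

0.975 -7.901 -0.330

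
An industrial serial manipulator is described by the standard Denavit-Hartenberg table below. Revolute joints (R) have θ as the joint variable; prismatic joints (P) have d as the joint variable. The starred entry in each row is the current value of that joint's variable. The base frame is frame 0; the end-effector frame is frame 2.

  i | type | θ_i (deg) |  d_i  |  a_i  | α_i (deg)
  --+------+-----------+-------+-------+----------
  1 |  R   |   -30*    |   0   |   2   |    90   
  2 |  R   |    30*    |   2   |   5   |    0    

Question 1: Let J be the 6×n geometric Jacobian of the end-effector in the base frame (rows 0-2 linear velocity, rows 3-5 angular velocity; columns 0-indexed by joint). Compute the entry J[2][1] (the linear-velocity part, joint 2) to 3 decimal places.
axis z_1 = (-0.5000,-0.8660,0.0000); lever o_n−o_1 = (2.7500,-3.8971,2.5000)
cross product → J_v[:, 1] = (-2.1651,1.2500,4.3301)
J_ω[:, 1] = z_1
entry J[2][1] = 4.3301

4.330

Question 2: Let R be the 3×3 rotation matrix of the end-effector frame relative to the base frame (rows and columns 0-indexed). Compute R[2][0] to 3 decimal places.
End-effector x-axis (col 0 of R) = (0.7500,-0.4330,0.5000)
R[2][0] = 0.5000

0.500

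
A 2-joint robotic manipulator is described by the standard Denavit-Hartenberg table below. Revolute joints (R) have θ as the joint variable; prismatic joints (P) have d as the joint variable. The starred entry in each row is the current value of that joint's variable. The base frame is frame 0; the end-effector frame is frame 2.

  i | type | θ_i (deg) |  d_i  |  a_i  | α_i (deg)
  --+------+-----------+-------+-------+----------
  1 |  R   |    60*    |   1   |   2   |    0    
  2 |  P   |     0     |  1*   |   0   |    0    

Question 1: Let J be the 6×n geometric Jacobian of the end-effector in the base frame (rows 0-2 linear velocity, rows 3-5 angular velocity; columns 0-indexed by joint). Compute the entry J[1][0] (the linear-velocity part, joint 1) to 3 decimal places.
1.000

axis z_0 = ẑ; lever o_n−o_0 = (1.0000,1.7321,2.0000)
cross product → J_v[:, 0] = (-1.7321,1.0000,0.0000)
J_ω[:, 0] = z_0
entry J[1][0] = 1.0000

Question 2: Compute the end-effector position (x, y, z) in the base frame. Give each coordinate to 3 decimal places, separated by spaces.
1.000 1.732 2.000

after link 1: o_1 = (1.0000, 1.7321, 1.0000)
after link 2: o_2 = (1.0000, 1.7321, 2.0000)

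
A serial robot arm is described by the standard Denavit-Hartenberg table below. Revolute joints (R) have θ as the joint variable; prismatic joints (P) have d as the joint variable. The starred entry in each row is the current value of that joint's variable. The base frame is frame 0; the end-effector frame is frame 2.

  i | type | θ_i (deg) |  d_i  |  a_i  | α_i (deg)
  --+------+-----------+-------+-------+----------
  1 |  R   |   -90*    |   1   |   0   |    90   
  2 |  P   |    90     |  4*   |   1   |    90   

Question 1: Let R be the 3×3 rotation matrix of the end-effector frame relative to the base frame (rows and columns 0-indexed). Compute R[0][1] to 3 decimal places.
End-effector y-axis (col 1 of R) = (-1.0000,0.0000,0.0000)
R[0][1] = -1.0000

-1.000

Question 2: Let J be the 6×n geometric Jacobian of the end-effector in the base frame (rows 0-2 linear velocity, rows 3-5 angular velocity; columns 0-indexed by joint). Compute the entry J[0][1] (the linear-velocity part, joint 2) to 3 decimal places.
-1.000

prismatic axis z_1 = (-1.0000,-0.0000,0.0000)
J_v[:, 1] = z_1; J_ω[:, 1] = (0,0,0)
entry J[0][1] = -1.0000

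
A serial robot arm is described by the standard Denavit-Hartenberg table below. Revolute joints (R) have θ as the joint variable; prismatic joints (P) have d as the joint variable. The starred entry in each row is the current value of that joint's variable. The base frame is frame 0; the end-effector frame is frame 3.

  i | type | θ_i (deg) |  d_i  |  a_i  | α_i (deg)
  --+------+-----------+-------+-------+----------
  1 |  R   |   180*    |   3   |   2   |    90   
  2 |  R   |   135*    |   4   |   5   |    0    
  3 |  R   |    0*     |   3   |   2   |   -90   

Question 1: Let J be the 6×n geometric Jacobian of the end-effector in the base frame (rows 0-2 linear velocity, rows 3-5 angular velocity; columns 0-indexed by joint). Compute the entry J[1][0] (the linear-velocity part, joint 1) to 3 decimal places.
2.950

axis z_0 = ẑ; lever o_n−o_0 = (2.9497,7.0000,7.9497)
cross product → J_v[:, 0] = (-7.0000,2.9497,0.0000)
J_ω[:, 0] = z_0
entry J[1][0] = 2.9497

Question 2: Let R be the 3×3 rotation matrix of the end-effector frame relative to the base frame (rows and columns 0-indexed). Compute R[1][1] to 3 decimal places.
End-effector y-axis (col 1 of R) = (-0.0000,-1.0000,-0.0000)
R[1][1] = -1.0000

-1.000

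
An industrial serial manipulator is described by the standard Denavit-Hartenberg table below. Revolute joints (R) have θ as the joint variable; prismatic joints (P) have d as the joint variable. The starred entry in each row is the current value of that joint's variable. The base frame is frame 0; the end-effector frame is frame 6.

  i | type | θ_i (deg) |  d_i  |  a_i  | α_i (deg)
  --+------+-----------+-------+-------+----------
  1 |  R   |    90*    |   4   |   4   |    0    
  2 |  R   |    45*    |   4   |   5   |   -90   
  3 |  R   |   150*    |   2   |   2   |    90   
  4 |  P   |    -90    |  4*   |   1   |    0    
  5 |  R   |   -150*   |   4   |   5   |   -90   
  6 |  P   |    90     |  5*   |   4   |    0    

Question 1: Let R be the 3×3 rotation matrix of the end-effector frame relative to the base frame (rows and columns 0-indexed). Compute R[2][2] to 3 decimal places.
End-effector z-axis (col 2 of R) = (-0.1768,0.8839,0.4330)
R[2][2] = 0.4330

0.433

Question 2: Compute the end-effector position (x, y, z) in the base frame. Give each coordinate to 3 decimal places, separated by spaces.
after link 1: o_1 = (0.0000, 4.0000, 4.0000)
after link 2: o_2 = (-3.5355, 7.5355, 8.0000)
after link 3: o_3 = (-3.7250, 4.8966, 7.0000)
after link 4: o_4 = (-4.4321, 7.0179, 3.5359)
after link 5: o_5 = (-10.4391, 6.9012, 1.3218)
after link 6: o_6 = (-9.9088, 9.9064, 6.9510)

-9.909 9.906 6.951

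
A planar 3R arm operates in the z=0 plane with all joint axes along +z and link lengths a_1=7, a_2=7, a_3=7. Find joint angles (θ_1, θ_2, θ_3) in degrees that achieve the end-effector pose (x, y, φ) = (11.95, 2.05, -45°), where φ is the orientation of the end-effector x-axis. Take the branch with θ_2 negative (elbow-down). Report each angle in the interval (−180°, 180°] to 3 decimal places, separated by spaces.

wrist centre = target − a_3·(cos φ, sin φ) = (7.0003, 6.9997)
cos θ_2 = (98.0000−7²−7²)/(2·7·7) = 0.0000; θ_2 = -90.0000° (elbow-down)
β = atan2(6.9997,7.0003) = 44.9979°; ψ = atan2(-7.0000,7.0000) = -45.0000°
θ_1 = β − ψ = 89.9979°
θ_3 = φ − θ_1 − θ_2 = -44.9979° (wrapped to (-180°,180°])

89.998 -90.000 -44.998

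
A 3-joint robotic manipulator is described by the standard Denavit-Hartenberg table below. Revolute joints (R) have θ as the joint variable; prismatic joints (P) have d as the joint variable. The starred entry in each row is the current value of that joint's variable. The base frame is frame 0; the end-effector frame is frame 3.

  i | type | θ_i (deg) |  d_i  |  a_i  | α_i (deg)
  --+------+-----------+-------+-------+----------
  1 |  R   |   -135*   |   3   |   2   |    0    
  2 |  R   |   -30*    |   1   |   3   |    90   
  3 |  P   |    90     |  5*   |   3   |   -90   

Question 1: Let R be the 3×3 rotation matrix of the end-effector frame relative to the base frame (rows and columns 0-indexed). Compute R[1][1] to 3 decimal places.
End-effector y-axis (col 1 of R) = (0.2588,-0.9659,-0.0000)
R[1][1] = -0.9659

-0.966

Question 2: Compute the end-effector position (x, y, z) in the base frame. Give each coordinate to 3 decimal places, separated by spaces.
after link 1: o_1 = (-1.4142, -1.4142, 3.0000)
after link 2: o_2 = (-4.3120, -2.1907, 4.0000)
after link 3: o_3 = (-5.6061, 2.6390, 7.0000)

-5.606 2.639 7.000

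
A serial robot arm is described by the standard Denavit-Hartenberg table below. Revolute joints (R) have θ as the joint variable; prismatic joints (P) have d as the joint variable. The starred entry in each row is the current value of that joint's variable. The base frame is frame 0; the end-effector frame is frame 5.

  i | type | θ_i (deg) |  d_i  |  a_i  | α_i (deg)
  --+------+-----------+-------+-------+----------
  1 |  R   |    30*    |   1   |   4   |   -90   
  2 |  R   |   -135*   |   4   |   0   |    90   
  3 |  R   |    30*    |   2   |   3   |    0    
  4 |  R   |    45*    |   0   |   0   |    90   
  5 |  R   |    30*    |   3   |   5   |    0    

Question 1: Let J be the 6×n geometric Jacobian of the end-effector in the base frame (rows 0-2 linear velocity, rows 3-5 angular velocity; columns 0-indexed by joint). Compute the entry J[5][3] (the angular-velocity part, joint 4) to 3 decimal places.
axis z_3 = (-0.6124,-0.3536,-0.7071); lever o_n−o_3 = (-5.6948,0.6452,1.0737)
cross product → J_v[:, 3] = (0.0766,4.6844,-2.4085)
J_ω[:, 3] = z_3
entry J[5][3] = -0.7071

-0.707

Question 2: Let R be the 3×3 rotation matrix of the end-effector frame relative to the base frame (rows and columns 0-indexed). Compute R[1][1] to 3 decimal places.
-0.679

End-effector y-axis (col 1 of R) = (-0.2096,-0.6787,-0.7039)
R[1][1] = -0.6787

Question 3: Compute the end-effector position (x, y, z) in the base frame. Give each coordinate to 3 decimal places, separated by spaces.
after link 1: o_1 = (3.4641, 2.0000, 1.0000)
after link 2: o_2 = (1.4641, 5.4641, 1.0000)
after link 3: o_3 = (-2.1016, 5.1375, 1.4229)
after link 4: o_4 = (-2.1016, 5.1375, 1.4229)
after link 5: o_5 = (-7.7964, 5.7826, 2.4966)

-7.796 5.783 2.497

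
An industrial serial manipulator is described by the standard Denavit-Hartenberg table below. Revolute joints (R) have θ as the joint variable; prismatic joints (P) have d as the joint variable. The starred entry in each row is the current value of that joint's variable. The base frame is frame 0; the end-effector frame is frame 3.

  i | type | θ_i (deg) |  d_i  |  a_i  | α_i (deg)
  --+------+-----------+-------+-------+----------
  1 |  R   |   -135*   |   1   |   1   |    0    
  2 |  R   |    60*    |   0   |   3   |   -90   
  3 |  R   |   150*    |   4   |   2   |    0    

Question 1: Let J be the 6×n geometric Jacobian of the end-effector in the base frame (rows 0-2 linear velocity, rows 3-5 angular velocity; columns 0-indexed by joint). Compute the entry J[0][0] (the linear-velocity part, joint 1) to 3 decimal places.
axis z_0 = ẑ; lever o_n−o_0 = (3.4848,-0.8966,0.0000)
cross product → J_v[:, 0] = (0.8966,3.4848,-0.0000)
J_ω[:, 0] = z_0
entry J[0][0] = 0.8966

0.897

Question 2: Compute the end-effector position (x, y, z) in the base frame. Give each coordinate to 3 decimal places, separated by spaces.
3.485 -0.897 0.000

after link 1: o_1 = (-0.7071, -0.7071, 1.0000)
after link 2: o_2 = (0.0694, -3.6049, 1.0000)
after link 3: o_3 = (3.4848, -0.8966, 0.0000)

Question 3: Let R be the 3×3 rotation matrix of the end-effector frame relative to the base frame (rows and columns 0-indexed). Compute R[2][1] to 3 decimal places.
End-effector y-axis (col 1 of R) = (-0.1294,0.4830,0.8660)
R[2][1] = 0.8660

0.866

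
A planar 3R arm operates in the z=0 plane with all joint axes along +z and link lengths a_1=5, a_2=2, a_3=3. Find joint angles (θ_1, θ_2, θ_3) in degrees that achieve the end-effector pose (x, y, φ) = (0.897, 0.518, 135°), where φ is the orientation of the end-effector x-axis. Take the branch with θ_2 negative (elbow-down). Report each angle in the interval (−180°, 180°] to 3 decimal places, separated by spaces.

wrist centre = target − a_3·(cos φ, sin φ) = (3.0183, -1.6033)
cos θ_2 = (11.6809−5²−2²)/(2·5·2) = -0.8660; θ_2 = -149.9920° (elbow-down)
β = atan2(-1.6033,3.0183) = -27.9771°; ψ = atan2(-1.0002,3.2681) = -17.0174°
θ_1 = β − ψ = -10.9596°
θ_3 = φ − θ_1 − θ_2 = -64.0484° (wrapped to (-180°,180°])

-10.960 -149.992 -64.048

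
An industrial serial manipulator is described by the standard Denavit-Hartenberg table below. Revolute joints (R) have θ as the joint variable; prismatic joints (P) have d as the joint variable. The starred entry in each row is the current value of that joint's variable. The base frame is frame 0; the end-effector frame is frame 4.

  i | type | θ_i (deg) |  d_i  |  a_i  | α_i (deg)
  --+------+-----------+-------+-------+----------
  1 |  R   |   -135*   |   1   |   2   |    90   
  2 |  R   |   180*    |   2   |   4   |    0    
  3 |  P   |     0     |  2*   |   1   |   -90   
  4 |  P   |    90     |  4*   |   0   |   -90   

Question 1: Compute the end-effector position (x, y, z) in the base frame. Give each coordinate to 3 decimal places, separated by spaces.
-0.707 4.950 -3.000

after link 1: o_1 = (-1.4142, -1.4142, 1.0000)
after link 2: o_2 = (-0.0000, 2.8284, 1.0000)
after link 3: o_3 = (-0.7071, 4.9497, 1.0000)
after link 4: o_4 = (-0.7071, 4.9497, -3.0000)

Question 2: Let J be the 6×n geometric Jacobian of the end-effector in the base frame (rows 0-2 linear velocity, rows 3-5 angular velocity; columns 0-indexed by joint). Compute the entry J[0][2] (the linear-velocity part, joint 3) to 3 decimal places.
-0.707

prismatic axis z_2 = (-0.7071,0.7071,0.0000)
J_v[:, 2] = z_2; J_ω[:, 2] = (0,0,0)
entry J[0][2] = -0.7071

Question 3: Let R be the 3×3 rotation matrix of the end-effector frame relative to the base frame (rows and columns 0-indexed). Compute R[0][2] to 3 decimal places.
-0.707

End-effector z-axis (col 2 of R) = (-0.7071,-0.7071,-0.0000)
R[0][2] = -0.7071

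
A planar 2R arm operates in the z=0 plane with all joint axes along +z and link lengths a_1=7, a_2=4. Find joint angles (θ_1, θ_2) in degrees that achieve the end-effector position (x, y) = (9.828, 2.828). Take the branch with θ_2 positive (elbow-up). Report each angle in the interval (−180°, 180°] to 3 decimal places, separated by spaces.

cos θ_2 = (104.5872−7²−4²)/(2·7·4) = 0.7069; θ_2 = 45.0156° (elbow-up)
β = atan2(2.8280,9.8280) = 16.0531°; ψ = atan2(2.8292,9.8277) = 16.0601°
θ_1 = β − ψ = -0.0070°

-0.007 45.016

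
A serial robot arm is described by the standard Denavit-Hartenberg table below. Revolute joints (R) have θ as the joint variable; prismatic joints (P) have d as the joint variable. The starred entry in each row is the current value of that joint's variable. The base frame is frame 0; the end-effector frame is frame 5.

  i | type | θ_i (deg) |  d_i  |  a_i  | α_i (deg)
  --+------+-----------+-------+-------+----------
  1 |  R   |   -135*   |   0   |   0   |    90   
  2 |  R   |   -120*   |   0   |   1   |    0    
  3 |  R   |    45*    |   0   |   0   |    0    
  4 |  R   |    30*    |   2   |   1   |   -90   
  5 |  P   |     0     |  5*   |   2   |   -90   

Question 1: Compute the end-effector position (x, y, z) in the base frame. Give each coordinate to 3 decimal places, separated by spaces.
after link 1: o_1 = (0.0000, 0.0000, 0.0000)
after link 2: o_2 = (0.3536, 0.3536, -0.8660)
after link 3: o_3 = (0.3536, 0.3536, -0.8660)
after link 4: o_4 = (-1.5607, 1.2678, -1.5731)
after link 5: o_5 = (-5.0607, -2.2322, 0.5482)

-5.061 -2.232 0.548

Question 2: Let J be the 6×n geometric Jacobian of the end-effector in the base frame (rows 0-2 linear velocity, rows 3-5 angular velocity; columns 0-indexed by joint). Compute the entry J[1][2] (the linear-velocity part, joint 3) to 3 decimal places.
1.000

axis z_2 = (-0.7071,0.7071,0.0000); lever o_n−o_2 = (-5.4142,-2.5858,1.4142)
cross product → J_v[:, 2] = (1.0000,1.0000,5.6569)
J_ω[:, 2] = z_2
entry J[1][2] = 1.0000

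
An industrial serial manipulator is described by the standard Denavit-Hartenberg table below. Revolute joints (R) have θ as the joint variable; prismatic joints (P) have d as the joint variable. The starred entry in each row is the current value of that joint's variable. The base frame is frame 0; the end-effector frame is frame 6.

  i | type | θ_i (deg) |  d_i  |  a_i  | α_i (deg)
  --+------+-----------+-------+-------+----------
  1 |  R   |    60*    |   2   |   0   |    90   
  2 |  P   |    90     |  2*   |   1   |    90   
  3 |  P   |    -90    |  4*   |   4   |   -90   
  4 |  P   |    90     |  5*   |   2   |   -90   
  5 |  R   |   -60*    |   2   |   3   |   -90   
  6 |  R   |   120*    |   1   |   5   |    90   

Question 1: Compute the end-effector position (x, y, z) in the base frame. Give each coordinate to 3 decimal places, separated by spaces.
after link 1: o_1 = (0.0000, 0.0000, 2.0000)
after link 2: o_2 = (1.7321, -1.0000, 3.0000)
after link 3: o_3 = (0.2679, 4.4641, 3.0000)
after link 4: o_4 = (-0.7321, 2.7321, 8.0000)
after link 5: o_5 = (0.2500, 0.4330, 10.5981)
after link 6: o_6 = (-3.3080, 2.9306, 7.9330)

-3.308 2.931 7.933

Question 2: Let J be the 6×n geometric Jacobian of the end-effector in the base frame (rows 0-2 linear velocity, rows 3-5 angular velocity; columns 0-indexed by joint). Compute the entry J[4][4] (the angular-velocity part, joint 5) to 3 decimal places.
axis z_4 = (0.8660,-0.5000,0.0000); lever o_n−o_4 = (-2.5760,0.1986,-0.0670)
cross product → J_v[:, 4] = (0.0335,0.0580,-1.1160)
J_ω[:, 4] = z_4
entry J[4][4] = -0.5000

-0.500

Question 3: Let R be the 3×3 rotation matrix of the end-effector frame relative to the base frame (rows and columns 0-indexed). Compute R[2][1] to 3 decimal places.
End-effector y-axis (col 1 of R) = (-0.4330,-0.7500,-0.5000)
R[2][1] = -0.5000

-0.500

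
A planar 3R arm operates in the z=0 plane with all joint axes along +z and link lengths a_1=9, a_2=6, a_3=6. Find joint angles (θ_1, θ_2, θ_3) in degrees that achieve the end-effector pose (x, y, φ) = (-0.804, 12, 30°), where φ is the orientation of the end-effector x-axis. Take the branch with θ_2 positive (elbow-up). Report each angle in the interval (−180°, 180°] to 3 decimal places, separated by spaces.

90.001 89.999 -150.000

wrist centre = target − a_3·(cos φ, sin φ) = (-6.0002, 9.0000)
cos θ_2 = (117.0018−9²−6²)/(2·9·6) = 0.0000; θ_2 = 89.9990° (elbow-up)
β = atan2(9.0000,-6.0002) = 123.6907°; ψ = atan2(6.0000,9.0001) = 33.6898°
θ_1 = β − ψ = 90.0010°
θ_3 = φ − θ_1 − θ_2 = -150.0000° (wrapped to (-180°,180°])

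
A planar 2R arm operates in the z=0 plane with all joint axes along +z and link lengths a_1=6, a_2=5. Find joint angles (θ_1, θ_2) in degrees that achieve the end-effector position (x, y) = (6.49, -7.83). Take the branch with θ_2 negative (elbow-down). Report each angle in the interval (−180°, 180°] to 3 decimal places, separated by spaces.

-30.004 -44.996

cos θ_2 = (103.4290−6²−5²)/(2·6·5) = 0.7072; θ_2 = -44.9965° (elbow-down)
β = atan2(-7.8300,6.4900) = -50.3459°; ψ = atan2(-3.5353,9.5358) = -20.3419°
θ_1 = β − ψ = -30.0040°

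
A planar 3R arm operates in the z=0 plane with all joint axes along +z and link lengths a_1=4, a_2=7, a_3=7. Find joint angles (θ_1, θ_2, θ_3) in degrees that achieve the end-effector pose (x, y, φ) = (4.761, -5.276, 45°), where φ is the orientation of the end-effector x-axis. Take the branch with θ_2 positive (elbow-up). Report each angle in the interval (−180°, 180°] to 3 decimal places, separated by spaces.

wrist centre = target − a_3·(cos φ, sin φ) = (-0.1887, -10.2257)
cos θ_2 = (104.6015−4²−7²)/(2·4·7) = 0.7072; θ_2 = 44.9949° (elbow-up)
β = atan2(-10.2257,-0.1887) = -91.0574°; ψ = atan2(4.9493,8.9502) = 28.9418°
θ_1 = β − ψ = -119.9993°
θ_3 = φ − θ_1 − θ_2 = 120.0044° (wrapped to (-180°,180°])

-119.999 44.995 120.004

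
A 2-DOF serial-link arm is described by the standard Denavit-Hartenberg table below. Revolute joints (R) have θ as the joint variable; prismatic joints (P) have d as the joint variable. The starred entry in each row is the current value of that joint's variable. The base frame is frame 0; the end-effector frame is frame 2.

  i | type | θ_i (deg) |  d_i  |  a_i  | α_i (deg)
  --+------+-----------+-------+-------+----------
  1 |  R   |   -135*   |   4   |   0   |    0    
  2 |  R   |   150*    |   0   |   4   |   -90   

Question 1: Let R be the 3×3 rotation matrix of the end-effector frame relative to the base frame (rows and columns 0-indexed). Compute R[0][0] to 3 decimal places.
End-effector x-axis (col 0 of R) = (0.9659,0.2588,0.0000)
R[0][0] = 0.9659

0.966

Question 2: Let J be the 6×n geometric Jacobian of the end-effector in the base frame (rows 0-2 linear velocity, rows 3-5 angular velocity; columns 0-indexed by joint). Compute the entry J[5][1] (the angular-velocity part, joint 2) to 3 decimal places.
axis z_1 = (0.0000,0.0000,1.0000); lever o_n−o_1 = (3.8637,1.0353,0.0000)
cross product → J_v[:, 1] = (-1.0353,3.8637,0.0000)
J_ω[:, 1] = z_1
entry J[5][1] = 1.0000

1.000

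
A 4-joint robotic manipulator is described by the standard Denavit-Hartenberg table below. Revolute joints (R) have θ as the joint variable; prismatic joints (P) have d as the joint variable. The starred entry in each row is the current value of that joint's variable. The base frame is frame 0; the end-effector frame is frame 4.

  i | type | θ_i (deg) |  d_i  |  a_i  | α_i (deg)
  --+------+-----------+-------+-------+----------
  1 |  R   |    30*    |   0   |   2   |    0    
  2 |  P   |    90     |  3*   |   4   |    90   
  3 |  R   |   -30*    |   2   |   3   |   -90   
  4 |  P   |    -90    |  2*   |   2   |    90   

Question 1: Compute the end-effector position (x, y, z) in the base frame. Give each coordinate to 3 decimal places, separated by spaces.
after link 1: o_1 = (1.7321, 1.0000, 0.0000)
after link 2: o_2 = (-0.2679, 4.4641, 3.0000)
after link 3: o_3 = (0.1651, 7.7141, 1.5000)
after link 4: o_4 = (1.3971, 9.5801, 3.2321)

1.397 9.580 3.232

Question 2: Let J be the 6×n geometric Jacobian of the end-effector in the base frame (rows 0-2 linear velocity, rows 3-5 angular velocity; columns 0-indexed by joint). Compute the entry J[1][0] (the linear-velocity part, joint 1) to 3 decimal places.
1.397

axis z_0 = ẑ; lever o_n−o_0 = (1.3971,9.5801,3.2321)
cross product → J_v[:, 0] = (-9.5801,1.3971,0.0000)
J_ω[:, 0] = z_0
entry J[1][0] = 1.3971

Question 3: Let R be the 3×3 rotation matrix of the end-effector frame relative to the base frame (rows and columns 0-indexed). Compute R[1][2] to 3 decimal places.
-0.750

End-effector z-axis (col 2 of R) = (0.4330,-0.7500,0.5000)
R[1][2] = -0.7500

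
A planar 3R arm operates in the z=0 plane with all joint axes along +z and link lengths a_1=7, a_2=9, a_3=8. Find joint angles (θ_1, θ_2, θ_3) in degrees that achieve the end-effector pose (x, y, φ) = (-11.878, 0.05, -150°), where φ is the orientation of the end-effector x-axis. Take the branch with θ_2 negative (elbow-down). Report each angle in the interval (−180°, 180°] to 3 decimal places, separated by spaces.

wrist centre = target − a_3·(cos φ, sin φ) = (-4.9498, 4.0500)
cos θ_2 = (40.9030−7²−9²)/(2·7·9) = -0.7071; θ_2 = -135.0010° (elbow-down)
β = atan2(4.0500,-4.9498) = 140.7094°; ψ = atan2(-6.3638,0.6359) = -84.2935°
θ_1 = β − ψ = 225.0029°
θ_3 = φ − θ_1 − θ_2 = 119.9981° (wrapped to (-180°,180°])

-134.997 -135.001 119.998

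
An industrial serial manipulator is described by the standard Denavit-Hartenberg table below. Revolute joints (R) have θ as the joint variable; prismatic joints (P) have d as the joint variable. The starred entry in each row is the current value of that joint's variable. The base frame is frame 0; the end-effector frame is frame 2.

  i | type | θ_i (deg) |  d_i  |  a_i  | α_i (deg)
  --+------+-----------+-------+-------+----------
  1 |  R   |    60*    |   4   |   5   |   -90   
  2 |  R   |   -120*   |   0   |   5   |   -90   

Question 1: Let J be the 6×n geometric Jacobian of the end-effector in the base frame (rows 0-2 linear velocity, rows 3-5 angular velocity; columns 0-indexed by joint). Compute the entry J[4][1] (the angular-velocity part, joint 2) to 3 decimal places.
0.500

axis z_1 = (-0.8660,0.5000,0.0000); lever o_n−o_1 = (-1.2500,-2.1651,4.3301)
cross product → J_v[:, 1] = (2.1651,3.7500,2.5000)
J_ω[:, 1] = z_1
entry J[4][1] = 0.5000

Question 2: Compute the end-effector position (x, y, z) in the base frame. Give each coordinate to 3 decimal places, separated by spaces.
1.250 2.165 8.330

after link 1: o_1 = (2.5000, 4.3301, 4.0000)
after link 2: o_2 = (1.2500, 2.1651, 8.3301)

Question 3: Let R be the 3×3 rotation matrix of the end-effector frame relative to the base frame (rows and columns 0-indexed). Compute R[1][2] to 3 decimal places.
End-effector z-axis (col 2 of R) = (0.4330,0.7500,0.5000)
R[1][2] = 0.7500

0.750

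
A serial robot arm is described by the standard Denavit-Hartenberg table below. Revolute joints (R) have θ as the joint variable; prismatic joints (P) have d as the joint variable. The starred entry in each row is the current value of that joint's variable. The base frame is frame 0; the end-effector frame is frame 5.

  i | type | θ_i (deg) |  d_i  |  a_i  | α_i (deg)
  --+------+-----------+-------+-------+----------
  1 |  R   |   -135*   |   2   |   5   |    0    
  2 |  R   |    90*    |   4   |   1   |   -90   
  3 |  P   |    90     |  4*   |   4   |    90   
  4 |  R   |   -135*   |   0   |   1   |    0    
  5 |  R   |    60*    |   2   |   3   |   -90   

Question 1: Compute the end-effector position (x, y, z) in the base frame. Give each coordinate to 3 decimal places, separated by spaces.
-1.135 -5.377 1.931

after link 1: o_1 = (-3.5355, -3.5355, 2.0000)
after link 2: o_2 = (-2.8284, -4.2426, 6.0000)
after link 3: o_3 = (0.0000, -1.4142, 2.0000)
after link 4: o_4 = (-0.5000, -1.9142, 2.7071)
after link 5: o_5 = (-1.1348, -5.3775, 1.9306)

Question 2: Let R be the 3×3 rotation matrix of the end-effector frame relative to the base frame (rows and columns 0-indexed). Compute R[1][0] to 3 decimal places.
End-effector x-axis (col 0 of R) = (-0.6830,-0.6830,-0.2588)
R[1][0] = -0.6830

-0.683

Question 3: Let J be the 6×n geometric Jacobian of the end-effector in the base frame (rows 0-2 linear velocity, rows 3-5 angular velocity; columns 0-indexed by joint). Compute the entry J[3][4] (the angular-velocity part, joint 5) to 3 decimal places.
0.707

axis z_4 = (0.7071,-0.7071,0.0000); lever o_n−o_4 = (-0.6348,-3.4633,-0.7765)
cross product → J_v[:, 4] = (0.5490,0.5490,-2.8978)
J_ω[:, 4] = z_4
entry J[3][4] = 0.7071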